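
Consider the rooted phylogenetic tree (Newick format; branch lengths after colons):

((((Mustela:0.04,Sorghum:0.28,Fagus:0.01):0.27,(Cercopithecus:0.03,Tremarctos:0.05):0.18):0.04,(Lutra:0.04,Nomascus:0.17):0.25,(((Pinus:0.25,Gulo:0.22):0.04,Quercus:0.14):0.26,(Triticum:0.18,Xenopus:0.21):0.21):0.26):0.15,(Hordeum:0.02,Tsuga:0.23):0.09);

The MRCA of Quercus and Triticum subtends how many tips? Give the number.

The MRCA of Quercus and Triticum is the node subtending (((Pinus,Gulo),Quercus),(Triticum,Xenopus)).
That clade contains 5 terminal taxa: Gulo, Pinus, Quercus, Triticum, Xenopus.

5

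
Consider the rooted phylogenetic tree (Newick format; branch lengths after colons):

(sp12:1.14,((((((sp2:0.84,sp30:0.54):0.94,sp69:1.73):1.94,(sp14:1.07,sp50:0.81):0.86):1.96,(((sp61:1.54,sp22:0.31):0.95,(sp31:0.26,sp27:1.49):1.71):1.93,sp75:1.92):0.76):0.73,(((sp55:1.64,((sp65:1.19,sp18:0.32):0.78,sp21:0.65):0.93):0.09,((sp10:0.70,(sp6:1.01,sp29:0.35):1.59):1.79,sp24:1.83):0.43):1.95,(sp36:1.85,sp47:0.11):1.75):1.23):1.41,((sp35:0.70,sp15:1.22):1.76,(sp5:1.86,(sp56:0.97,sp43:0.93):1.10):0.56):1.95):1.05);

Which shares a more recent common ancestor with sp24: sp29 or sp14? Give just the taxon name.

The MRCA of sp24 and sp29 subtends ((sp10,(sp6,sp29)),sp24) (4 taxa).
The MRCA of sp24 and sp14 subtends (((((sp2,sp30),sp69),(sp14,sp50)),(((sp61,sp22),(sp31,sp27)),sp75)),(((sp55,((sp65,sp18),sp21)),((sp10,(sp6,sp29)),sp24)),(sp36,sp47))) (20 taxa).
The first is nested inside the second, so sp24 shares a more recent common ancestor with sp29.

sp29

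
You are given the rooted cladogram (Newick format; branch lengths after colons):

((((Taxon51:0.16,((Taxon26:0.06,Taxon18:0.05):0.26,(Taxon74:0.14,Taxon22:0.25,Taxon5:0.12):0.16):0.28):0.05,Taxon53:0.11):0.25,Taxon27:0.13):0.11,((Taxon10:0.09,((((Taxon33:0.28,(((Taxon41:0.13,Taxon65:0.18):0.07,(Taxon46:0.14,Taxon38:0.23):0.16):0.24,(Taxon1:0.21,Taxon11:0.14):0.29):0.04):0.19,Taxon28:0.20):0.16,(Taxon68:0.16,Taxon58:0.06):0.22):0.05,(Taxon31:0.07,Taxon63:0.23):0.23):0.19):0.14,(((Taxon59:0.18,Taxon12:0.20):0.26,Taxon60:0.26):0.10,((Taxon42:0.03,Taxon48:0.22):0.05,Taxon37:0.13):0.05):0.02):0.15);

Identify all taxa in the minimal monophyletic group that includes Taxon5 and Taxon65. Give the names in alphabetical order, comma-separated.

Tracing Taxon5: it sits inside (Taxon74,Taxon22,Taxon5).
Tracing Taxon65: it sits inside (Taxon41,Taxon65).
The smallest clade enclosing both is the whole tree (their MRCA is the root), so the answer is all 27 tips in alphabetical order.

Taxon1, Taxon10, Taxon11, Taxon12, Taxon18, Taxon22, Taxon26, Taxon27, Taxon28, Taxon31, Taxon33, Taxon37, Taxon38, Taxon41, Taxon42, Taxon46, Taxon48, Taxon5, Taxon51, Taxon53, Taxon58, Taxon59, Taxon60, Taxon63, Taxon65, Taxon68, Taxon74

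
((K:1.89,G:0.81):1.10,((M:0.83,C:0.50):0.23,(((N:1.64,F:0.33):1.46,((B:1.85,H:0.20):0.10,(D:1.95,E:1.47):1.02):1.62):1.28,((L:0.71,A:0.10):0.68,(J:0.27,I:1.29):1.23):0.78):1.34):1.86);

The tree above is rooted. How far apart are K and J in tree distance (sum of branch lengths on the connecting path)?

8.47

The path runs K → … → MRCA → … → J; the MRCA is the root of the tree.
Branch lengths along that path: 1.89 + 1.10 + 1.86 + 1.34 + 0.78 + 1.23 + 0.27 = 8.47.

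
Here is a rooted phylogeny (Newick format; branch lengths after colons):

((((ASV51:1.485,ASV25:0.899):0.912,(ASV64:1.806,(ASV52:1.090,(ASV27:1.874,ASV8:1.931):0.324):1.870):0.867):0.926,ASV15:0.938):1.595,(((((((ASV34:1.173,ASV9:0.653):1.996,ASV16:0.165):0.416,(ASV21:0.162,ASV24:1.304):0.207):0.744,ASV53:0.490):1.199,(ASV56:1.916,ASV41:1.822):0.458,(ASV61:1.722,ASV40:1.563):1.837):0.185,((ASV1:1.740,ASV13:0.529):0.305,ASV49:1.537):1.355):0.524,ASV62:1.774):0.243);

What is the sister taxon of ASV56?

ASV41

ASV56 attaches to the tree at the node subtending (ASV56,ASV41).
The other lineage descending from that same node — the sister group — is the single tip ASV41.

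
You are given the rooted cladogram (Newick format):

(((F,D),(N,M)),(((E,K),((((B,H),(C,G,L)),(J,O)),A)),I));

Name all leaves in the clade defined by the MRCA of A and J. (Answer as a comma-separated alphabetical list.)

Tracing A: it sits inside ((((B,H),(C,G,L)),(J,O)),A).
Tracing J: it sits inside (J,O).
The smallest clade enclosing both is ((((B,H),(C,G,L)),(J,O)),A); the answer is its 8 terminal taxa in alphabetical order.

A, B, C, G, H, J, L, O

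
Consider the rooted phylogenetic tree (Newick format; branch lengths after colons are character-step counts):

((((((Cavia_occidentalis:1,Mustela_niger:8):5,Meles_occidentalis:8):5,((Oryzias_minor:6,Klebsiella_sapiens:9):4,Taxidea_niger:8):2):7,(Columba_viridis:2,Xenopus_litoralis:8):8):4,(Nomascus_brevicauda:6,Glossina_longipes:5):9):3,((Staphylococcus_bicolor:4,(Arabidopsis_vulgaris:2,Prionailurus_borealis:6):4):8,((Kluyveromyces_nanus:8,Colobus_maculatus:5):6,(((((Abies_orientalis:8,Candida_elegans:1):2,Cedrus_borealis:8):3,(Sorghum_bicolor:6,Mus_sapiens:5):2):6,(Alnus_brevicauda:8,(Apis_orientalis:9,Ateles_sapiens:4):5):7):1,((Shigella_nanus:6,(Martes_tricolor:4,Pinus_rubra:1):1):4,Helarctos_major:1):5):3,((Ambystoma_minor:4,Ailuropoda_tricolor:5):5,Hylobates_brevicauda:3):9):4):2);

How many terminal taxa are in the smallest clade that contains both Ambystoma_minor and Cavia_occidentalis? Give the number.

The MRCA of Ambystoma_minor and Cavia_occidentalis is the root, so the clade is the entire tree.
That clade contains 30 terminal taxa: Abies_orientalis, Ailuropoda_tricolor, Alnus_brevicauda, Ambystoma_minor, Apis_orientalis, Arabidopsis_vulgaris, Ateles_sapiens, Candida_elegans, Cavia_occidentalis, Cedrus_borealis, Colobus_maculatus, Columba_viridis, Glossina_longipes, Helarctos_major, Hylobates_brevicauda, Klebsiella_sapiens, Kluyveromyces_nanus, Martes_tricolor, Meles_occidentalis, Mus_sapiens, Mustela_niger, Nomascus_brevicauda, Oryzias_minor, Pinus_rubra, Prionailurus_borealis, Shigella_nanus, Sorghum_bicolor, Staphylococcus_bicolor, Taxidea_niger, Xenopus_litoralis.

30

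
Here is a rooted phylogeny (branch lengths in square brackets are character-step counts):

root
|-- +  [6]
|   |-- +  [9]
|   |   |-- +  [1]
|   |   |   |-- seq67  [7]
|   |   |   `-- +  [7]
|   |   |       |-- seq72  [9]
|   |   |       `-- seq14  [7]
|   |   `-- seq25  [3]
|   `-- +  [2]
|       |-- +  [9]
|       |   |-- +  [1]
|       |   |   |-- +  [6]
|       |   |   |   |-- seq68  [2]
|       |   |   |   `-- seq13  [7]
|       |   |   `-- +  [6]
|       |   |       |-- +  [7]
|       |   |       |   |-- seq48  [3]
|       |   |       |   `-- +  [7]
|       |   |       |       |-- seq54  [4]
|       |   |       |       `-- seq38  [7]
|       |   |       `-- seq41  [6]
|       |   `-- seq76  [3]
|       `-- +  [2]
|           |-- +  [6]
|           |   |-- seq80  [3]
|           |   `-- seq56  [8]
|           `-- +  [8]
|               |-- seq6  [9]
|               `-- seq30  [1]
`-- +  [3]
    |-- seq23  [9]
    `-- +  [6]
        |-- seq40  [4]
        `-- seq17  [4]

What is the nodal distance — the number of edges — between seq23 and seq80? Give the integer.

The MRCA of seq23 and seq80 is the root of the tree.
From seq23 up to that node: 2 branches. From seq80 up to the same node: 5 branches. Total: 2 + 5 = 7.

7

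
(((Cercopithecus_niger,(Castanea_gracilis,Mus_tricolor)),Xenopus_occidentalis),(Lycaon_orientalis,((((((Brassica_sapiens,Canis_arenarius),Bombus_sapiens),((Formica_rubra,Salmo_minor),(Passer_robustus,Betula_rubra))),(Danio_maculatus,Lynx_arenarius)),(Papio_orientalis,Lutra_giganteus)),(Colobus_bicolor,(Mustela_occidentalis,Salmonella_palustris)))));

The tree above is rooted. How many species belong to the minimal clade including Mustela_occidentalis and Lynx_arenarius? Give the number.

The MRCA of Mustela_occidentalis and Lynx_arenarius is the node subtending ((((((Brassica_sapiens,Canis_arenarius),Bombus_sapiens),((Formica_rubra,Salmo_minor),(Passer_robustus,Betula_rubra))),(Danio_maculatus,Lynx_arenarius)),(Papio_orientalis,Lutra_giganteus)),(Colobus_bicolor,(Mustela_occidentalis,Salmonella_palustris))).
That clade contains 14 terminal taxa: Betula_rubra, Bombus_sapiens, Brassica_sapiens, Canis_arenarius, Colobus_bicolor, Danio_maculatus, Formica_rubra, Lutra_giganteus, Lynx_arenarius, Mustela_occidentalis, Papio_orientalis, Passer_robustus, Salmo_minor, Salmonella_palustris.

14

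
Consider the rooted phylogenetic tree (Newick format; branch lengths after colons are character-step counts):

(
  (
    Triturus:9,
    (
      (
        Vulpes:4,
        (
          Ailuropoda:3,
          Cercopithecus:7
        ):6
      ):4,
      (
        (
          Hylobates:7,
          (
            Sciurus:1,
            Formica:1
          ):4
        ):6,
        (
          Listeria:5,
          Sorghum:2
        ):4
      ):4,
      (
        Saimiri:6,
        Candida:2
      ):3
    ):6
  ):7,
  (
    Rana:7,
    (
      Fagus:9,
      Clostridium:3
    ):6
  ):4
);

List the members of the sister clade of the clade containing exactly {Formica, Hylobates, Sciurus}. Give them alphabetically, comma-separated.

Listeria, Sorghum

The clade containing exactly {Formica, Hylobates, Sciurus} attaches to the tree at the node subtending ((Hylobates,(Sciurus,Formica)),(Listeria,Sorghum)).
The other lineage descending from that same node — the sister group — is (Listeria,Sorghum); its 2 tips in alphabetical order are the answer.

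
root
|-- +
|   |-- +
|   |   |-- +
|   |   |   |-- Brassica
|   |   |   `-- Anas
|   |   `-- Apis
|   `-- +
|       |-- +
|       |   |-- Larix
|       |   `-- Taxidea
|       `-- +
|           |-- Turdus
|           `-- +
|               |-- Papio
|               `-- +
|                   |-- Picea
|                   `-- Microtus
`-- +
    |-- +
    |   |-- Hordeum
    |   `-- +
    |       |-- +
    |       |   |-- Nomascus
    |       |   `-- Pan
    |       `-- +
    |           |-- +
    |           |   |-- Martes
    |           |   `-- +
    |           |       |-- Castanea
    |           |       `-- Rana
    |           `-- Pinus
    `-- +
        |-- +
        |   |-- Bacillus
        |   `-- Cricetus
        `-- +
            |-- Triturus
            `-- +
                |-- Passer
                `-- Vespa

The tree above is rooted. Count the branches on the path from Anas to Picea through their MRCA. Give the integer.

8

The MRCA of Anas and Picea is the node subtending (((Brassica,Anas),Apis),((Larix,Taxidea),(Turdus,(Papio,(Picea,Microtus))))).
From Anas up to that node: 3 branches. From Picea up to the same node: 5 branches. Total: 3 + 5 = 8.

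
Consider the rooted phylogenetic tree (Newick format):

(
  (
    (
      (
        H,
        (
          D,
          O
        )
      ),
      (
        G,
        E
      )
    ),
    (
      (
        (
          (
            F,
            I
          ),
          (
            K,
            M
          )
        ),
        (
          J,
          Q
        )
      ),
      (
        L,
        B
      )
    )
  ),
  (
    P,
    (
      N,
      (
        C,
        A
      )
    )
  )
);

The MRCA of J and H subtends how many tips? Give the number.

The MRCA of J and H is the node subtending (((H,(D,O)),(G,E)),((((F,I),(K,M)),(J,Q)),(L,B))).
That clade contains 13 terminal taxa: B, D, E, F, G, H, I, J, K, L, M, O, Q.

13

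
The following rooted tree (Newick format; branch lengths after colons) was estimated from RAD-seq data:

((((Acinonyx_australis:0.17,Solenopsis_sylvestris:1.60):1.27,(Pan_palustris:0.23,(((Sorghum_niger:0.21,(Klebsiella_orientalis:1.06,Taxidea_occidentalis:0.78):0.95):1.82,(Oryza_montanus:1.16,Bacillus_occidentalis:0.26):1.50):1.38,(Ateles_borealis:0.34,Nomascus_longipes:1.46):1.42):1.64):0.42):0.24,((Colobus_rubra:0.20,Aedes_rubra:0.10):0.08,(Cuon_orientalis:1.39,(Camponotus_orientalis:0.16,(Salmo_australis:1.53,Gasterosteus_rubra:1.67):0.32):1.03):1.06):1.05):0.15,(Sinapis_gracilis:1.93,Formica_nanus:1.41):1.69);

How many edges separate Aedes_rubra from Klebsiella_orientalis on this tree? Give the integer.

10

The MRCA of Aedes_rubra and Klebsiella_orientalis is the node subtending (((Acinonyx_australis,Solenopsis_sylvestris),(Pan_palustris,(((Sorghum_niger,(Klebsiella_orientalis,Taxidea_occidentalis)),(Oryza_montanus,Bacillus_occidentalis)),(Ateles_borealis,Nomascus_longipes)))),((Colobus_rubra,Aedes_rubra),(Cuon_orientalis,(Camponotus_orientalis,(Salmo_australis,Gasterosteus_rubra))))).
From Aedes_rubra up to that node: 3 branches. From Klebsiella_orientalis up to the same node: 7 branches. Total: 3 + 7 = 10.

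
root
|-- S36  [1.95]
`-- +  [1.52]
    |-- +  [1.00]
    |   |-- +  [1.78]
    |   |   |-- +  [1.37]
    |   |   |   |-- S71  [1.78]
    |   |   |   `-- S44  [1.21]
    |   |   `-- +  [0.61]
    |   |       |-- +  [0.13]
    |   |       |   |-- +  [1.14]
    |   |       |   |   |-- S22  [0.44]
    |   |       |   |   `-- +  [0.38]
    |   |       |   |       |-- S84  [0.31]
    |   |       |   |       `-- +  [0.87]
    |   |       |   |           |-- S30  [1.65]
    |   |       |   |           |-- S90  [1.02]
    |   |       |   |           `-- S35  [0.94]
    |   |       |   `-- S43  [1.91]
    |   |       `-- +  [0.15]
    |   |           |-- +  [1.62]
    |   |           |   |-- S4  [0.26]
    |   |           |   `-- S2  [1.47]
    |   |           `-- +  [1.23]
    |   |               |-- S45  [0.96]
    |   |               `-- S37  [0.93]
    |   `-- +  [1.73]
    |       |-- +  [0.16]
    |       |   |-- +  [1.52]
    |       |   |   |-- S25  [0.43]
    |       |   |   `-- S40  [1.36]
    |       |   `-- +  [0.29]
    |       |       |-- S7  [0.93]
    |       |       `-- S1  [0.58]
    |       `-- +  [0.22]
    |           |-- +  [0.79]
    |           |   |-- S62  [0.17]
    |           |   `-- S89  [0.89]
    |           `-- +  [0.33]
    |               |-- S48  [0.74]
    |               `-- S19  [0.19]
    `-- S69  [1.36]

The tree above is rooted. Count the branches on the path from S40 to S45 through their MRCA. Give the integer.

9

The MRCA of S40 and S45 is the node subtending (((S71,S44),(((S22,(S84,(S30,S90,S35))),S43),((S4,S2),(S45,S37)))),(((S25,S40),(S7,S1)),((S62,S89),(S48,S19)))).
From S40 up to that node: 4 branches. From S45 up to the same node: 5 branches. Total: 4 + 5 = 9.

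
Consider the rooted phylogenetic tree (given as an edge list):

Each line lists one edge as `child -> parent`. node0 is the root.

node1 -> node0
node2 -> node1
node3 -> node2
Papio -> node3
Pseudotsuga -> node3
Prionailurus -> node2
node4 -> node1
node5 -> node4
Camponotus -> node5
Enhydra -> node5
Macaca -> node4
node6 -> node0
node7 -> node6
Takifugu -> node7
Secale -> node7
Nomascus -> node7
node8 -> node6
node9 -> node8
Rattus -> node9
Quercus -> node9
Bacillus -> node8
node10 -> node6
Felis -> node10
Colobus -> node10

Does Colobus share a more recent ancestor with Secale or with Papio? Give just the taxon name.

The MRCA of Colobus and Secale subtends ((Takifugu,Secale,Nomascus),((Rattus,Quercus),Bacillus),(Felis,Colobus)) (8 taxa).
The MRCA of Colobus and Papio is the root, subtending the entire tree (14 taxa).
The first is nested inside the second, so Colobus shares a more recent common ancestor with Secale.

Secale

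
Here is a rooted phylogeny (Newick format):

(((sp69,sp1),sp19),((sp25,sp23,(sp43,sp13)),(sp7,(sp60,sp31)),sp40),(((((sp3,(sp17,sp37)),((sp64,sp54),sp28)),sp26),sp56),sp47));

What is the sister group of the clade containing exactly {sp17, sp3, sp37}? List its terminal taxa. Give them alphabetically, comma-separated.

sp28, sp54, sp64

The clade containing exactly {sp17, sp3, sp37} attaches to the tree at the node subtending ((sp3,(sp17,sp37)),((sp64,sp54),sp28)).
The other lineage descending from that same node — the sister group — is ((sp64,sp54),sp28); its 3 tips in alphabetical order are the answer.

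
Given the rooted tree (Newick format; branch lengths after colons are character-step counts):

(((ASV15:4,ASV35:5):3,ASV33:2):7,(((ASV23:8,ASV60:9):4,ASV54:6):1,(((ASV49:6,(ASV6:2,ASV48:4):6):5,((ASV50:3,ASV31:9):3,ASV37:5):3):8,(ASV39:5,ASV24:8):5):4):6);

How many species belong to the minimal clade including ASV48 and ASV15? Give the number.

The MRCA of ASV48 and ASV15 is the root, so the clade is the entire tree.
That clade contains 14 terminal taxa: ASV15, ASV23, ASV24, ASV31, ASV33, ASV35, ASV37, ASV39, ASV48, ASV49, ASV50, ASV54, ASV6, ASV60.

14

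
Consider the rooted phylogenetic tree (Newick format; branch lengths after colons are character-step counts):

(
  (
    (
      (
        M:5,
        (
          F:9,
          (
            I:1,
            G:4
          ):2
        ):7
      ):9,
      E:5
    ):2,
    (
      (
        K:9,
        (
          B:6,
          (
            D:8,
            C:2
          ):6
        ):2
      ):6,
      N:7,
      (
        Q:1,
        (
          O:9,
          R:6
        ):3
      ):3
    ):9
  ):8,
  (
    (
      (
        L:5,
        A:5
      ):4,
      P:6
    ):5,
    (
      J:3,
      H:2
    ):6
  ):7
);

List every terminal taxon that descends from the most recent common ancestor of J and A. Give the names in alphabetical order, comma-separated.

Tracing J: it sits inside (J,H).
Tracing A: it sits inside (L,A).
The smallest clade enclosing both is (((L,A),P),(J,H)); the answer is its 5 terminal taxa in alphabetical order.

A, H, J, L, P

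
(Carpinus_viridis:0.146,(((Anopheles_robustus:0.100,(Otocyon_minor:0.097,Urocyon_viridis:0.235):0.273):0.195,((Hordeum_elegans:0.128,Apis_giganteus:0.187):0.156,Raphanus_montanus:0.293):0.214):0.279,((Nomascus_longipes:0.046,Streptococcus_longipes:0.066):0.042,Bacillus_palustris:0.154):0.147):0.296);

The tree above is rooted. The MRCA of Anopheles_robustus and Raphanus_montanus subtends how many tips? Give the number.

6

The MRCA of Anopheles_robustus and Raphanus_montanus is the node subtending ((Anopheles_robustus,(Otocyon_minor,Urocyon_viridis)),((Hordeum_elegans,Apis_giganteus),Raphanus_montanus)).
That clade contains 6 terminal taxa: Anopheles_robustus, Apis_giganteus, Hordeum_elegans, Otocyon_minor, Raphanus_montanus, Urocyon_viridis.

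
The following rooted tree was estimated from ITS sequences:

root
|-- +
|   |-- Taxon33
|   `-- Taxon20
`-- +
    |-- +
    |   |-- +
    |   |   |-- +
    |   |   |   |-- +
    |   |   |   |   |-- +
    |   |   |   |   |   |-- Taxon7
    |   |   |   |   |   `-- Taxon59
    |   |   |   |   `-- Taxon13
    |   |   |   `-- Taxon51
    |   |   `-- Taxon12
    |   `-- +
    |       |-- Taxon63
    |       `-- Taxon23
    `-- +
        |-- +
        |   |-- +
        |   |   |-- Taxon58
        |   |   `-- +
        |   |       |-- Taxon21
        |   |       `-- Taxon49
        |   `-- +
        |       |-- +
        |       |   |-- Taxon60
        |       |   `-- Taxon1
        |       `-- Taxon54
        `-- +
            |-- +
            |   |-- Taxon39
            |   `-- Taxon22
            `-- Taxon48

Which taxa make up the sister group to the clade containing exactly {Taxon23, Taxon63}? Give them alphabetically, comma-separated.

The clade containing exactly {Taxon23, Taxon63} attaches to the tree at the node subtending (((((Taxon7,Taxon59),Taxon13),Taxon51),Taxon12),(Taxon63,Taxon23)).
The other lineage descending from that same node — the sister group — is ((((Taxon7,Taxon59),Taxon13),Taxon51),Taxon12); its 5 tips in alphabetical order are the answer.

Taxon12, Taxon13, Taxon51, Taxon59, Taxon7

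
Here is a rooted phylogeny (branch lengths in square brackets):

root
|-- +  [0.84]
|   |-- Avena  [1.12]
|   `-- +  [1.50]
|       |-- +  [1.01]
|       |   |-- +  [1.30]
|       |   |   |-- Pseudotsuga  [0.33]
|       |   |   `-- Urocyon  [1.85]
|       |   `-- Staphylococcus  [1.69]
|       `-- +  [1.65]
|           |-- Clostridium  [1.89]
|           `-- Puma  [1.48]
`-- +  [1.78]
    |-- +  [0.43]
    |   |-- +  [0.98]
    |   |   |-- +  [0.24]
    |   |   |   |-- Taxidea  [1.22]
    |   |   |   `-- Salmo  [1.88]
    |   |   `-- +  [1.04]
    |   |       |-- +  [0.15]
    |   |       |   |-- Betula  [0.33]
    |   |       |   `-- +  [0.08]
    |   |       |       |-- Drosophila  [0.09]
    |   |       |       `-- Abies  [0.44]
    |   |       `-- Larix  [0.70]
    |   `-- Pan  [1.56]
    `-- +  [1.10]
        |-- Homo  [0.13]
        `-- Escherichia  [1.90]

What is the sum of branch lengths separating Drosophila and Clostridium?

10.43

The path runs Drosophila → … → MRCA → … → Clostridium; the MRCA is the root of the tree.
Branch lengths along that path: 0.09 + 0.08 + 0.15 + 1.04 + 0.98 + 0.43 + 1.78 + 0.84 + 1.50 + 1.65 + 1.89 = 10.43.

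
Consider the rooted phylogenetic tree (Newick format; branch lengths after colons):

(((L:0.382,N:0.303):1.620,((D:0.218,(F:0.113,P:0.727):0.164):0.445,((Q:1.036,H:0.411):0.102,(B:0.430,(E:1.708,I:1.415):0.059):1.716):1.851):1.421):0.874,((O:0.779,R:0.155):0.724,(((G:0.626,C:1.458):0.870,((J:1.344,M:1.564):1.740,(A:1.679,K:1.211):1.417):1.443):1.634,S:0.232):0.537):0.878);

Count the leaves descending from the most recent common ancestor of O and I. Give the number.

19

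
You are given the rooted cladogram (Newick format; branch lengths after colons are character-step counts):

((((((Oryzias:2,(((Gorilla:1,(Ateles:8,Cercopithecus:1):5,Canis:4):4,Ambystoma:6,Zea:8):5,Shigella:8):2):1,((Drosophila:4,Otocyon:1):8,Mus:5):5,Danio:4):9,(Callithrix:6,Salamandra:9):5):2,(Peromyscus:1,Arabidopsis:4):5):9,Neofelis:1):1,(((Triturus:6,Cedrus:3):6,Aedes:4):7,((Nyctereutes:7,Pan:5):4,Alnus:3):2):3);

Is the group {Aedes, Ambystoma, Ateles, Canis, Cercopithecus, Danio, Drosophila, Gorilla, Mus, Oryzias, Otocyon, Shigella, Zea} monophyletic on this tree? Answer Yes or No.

The MRCA of the listed taxa is the root, so the smallest clade containing them is the whole tree.
That clade also contains Alnus, Arabidopsis, Callithrix, Cedrus, Neofelis, Nyctereutes, Pan, Peromyscus, Salamandra, Triturus, which are not in the proposed group, so the group is not monophyletic.

No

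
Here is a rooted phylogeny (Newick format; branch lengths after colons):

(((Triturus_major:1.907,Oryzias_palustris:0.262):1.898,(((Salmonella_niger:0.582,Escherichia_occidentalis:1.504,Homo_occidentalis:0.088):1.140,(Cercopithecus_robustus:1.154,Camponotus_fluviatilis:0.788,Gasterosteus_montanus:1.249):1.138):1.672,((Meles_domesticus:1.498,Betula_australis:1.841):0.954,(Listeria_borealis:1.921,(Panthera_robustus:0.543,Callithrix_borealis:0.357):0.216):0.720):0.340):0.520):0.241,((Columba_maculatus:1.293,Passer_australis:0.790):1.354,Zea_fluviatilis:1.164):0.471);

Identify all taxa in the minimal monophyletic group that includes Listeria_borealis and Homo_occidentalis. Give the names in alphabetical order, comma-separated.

Betula_australis, Callithrix_borealis, Camponotus_fluviatilis, Cercopithecus_robustus, Escherichia_occidentalis, Gasterosteus_montanus, Homo_occidentalis, Listeria_borealis, Meles_domesticus, Panthera_robustus, Salmonella_niger

Tracing Listeria_borealis: it sits inside (Listeria_borealis,(Panthera_robustus,Callithrix_borealis)).
Tracing Homo_occidentalis: it sits inside (Salmonella_niger,Escherichia_occidentalis,Homo_occidentalis).
The smallest clade enclosing both is (((Salmonella_niger,Escherichia_occidentalis,Homo_occidentalis),(Cercopithecus_robustus,Camponotus_fluviatilis,Gasterosteus_montanus)),((Meles_domesticus,Betula_australis),(Listeria_borealis,(Panthera_robustus,Callithrix_borealis)))); the answer is its 11 terminal taxa in alphabetical order.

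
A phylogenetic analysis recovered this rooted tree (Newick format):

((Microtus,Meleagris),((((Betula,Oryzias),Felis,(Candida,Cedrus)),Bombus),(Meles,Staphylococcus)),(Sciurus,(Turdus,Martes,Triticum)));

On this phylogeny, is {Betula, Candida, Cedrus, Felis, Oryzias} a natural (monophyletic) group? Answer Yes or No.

Yes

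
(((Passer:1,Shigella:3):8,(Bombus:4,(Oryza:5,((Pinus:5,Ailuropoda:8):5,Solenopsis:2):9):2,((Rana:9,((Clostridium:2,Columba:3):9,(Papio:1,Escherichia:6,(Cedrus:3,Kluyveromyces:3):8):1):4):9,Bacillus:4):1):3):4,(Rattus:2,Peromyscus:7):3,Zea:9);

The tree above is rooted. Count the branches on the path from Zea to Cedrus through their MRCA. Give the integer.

9

The MRCA of Zea and Cedrus is the root of the tree.
From Zea up to that node: 1 branch. From Cedrus up to the same node: 8 branches. Total: 1 + 8 = 9.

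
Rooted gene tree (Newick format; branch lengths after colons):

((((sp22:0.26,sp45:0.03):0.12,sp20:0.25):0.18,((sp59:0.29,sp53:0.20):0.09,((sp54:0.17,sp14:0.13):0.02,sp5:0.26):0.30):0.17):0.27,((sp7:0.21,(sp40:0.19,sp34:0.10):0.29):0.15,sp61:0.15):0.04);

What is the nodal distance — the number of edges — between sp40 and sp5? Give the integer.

8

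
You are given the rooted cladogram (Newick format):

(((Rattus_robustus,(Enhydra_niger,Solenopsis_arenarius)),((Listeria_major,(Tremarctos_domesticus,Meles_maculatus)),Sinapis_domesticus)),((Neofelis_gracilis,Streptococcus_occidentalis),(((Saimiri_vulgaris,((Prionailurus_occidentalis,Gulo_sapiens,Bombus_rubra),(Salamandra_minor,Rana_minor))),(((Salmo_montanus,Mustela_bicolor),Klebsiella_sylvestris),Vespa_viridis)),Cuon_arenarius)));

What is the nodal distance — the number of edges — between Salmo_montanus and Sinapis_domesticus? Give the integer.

The MRCA of Salmo_montanus and Sinapis_domesticus is the root of the tree.
From Salmo_montanus up to that node: 7 branches. From Sinapis_domesticus up to the same node: 3 branches. Total: 7 + 3 = 10.

10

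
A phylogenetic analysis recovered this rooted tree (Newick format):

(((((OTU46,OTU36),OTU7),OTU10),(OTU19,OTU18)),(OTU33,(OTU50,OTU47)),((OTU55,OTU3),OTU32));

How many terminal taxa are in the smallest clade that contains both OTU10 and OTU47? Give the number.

12

The MRCA of OTU10 and OTU47 is the root, so the clade is the entire tree.
That clade contains 12 terminal taxa: OTU10, OTU18, OTU19, OTU3, OTU32, OTU33, OTU36, OTU46, OTU47, OTU50, OTU55, OTU7.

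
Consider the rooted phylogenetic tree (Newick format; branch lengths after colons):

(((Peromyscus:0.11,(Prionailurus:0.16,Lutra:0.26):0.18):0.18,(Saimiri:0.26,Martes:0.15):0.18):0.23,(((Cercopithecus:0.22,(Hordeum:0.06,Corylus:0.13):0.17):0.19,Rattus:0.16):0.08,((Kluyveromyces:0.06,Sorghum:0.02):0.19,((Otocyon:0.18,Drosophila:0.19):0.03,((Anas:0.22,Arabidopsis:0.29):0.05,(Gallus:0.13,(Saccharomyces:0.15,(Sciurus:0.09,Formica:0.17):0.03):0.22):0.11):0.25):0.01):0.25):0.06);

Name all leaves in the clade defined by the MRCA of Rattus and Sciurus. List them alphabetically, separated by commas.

Tracing Rattus: it sits inside ((Cercopithecus,(Hordeum,Corylus)),Rattus).
Tracing Sciurus: it sits inside (Sciurus,Formica).
The smallest clade enclosing both is (((Cercopithecus,(Hordeum,Corylus)),Rattus),((Kluyveromyces,Sorghum),((Otocyon,Drosophila),((Anas,Arabidopsis),(Gallus,(Saccharomyces,(Sciurus,Formica))))))); the answer is its 14 terminal taxa in alphabetical order.

Anas, Arabidopsis, Cercopithecus, Corylus, Drosophila, Formica, Gallus, Hordeum, Kluyveromyces, Otocyon, Rattus, Saccharomyces, Sciurus, Sorghum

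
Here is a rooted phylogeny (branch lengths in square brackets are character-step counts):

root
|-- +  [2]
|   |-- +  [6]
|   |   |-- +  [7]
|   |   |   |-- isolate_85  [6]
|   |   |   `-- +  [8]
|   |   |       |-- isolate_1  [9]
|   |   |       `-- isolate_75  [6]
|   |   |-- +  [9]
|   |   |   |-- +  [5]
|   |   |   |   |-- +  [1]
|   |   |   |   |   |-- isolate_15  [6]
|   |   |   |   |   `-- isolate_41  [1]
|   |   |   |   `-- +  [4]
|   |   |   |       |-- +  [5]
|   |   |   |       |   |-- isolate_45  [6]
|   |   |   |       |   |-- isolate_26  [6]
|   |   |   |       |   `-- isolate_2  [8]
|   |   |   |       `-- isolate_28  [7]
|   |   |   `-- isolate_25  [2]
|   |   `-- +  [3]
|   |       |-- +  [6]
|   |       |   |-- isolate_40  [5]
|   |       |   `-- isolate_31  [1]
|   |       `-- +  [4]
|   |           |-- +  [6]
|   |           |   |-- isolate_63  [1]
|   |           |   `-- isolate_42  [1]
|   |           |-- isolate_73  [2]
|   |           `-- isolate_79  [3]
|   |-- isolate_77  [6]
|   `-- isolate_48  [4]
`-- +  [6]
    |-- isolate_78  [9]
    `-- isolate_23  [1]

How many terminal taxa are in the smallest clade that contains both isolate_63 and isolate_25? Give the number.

16

The MRCA of isolate_63 and isolate_25 is the node subtending ((isolate_85,(isolate_1,isolate_75)),(((isolate_15,isolate_41),((isolate_45,isolate_26,isolate_2),isolate_28)),isolate_25),((isolate_40,isolate_31),((isolate_63,isolate_42),isolate_73,isolate_79))).
That clade contains 16 terminal taxa: isolate_1, isolate_15, isolate_2, isolate_25, isolate_26, isolate_28, isolate_31, isolate_40, isolate_41, isolate_42, isolate_45, isolate_63, isolate_73, isolate_75, isolate_79, isolate_85.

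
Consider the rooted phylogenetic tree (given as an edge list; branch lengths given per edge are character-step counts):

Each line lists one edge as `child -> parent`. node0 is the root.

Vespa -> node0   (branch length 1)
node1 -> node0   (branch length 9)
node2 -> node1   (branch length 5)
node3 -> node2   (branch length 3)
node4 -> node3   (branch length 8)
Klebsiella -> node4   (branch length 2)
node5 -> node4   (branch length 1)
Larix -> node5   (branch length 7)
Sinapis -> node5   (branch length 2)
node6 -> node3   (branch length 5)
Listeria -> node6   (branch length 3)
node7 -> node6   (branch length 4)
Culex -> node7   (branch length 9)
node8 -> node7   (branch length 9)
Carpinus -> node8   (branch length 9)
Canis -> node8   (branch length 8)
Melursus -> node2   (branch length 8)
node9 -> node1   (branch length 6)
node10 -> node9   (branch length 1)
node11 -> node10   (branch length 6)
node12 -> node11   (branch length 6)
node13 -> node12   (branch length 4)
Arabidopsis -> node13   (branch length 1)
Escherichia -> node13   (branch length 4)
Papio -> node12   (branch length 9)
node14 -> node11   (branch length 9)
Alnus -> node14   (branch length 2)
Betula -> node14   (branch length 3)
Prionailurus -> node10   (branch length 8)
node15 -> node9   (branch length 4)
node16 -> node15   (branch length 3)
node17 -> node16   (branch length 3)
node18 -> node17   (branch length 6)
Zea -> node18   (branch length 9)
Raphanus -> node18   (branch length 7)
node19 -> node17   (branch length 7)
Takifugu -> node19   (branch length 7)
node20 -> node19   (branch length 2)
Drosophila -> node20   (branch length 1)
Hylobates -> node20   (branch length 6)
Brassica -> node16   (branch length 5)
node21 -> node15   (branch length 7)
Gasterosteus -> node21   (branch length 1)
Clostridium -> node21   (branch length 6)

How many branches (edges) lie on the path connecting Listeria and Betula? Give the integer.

The MRCA of Listeria and Betula is the node subtending ((((Klebsiella,(Larix,Sinapis)),(Listeria,(Culex,(Carpinus,Canis)))),Melursus),(((((Arabidopsis,Escherichia),Papio),(Alnus,Betula)),Prionailurus),((((Zea,Raphanus),(Takifugu,(Drosophila,Hylobates))),Brassica),(Gasterosteus,Clostridium)))).
From Listeria up to that node: 4 branches. From Betula up to the same node: 5 branches. Total: 4 + 5 = 9.

9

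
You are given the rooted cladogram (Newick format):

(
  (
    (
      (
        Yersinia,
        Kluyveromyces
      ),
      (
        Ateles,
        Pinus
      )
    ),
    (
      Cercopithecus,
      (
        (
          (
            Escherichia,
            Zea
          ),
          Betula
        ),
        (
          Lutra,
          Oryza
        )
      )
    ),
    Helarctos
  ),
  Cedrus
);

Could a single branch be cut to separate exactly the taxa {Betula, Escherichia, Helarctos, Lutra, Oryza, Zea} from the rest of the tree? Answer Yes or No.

The MRCA of the listed taxa subtends (((Yersinia,Kluyveromyces),(Ateles,Pinus)),(Cercopithecus,(((Escherichia,Zea),Betula),(Lutra,Oryza))),Helarctos).
That clade also contains Ateles, Cercopithecus, Kluyveromyces, Pinus, Yersinia, which are not in the proposed group, so the group is not monophyletic.

No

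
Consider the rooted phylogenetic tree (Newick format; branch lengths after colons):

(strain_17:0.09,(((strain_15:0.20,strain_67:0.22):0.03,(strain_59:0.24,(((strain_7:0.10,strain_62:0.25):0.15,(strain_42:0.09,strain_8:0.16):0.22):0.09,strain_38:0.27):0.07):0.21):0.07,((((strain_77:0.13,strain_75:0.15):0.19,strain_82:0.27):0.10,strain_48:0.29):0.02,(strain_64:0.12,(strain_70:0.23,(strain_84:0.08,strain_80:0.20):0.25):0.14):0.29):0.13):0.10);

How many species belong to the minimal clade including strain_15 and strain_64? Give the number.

The MRCA of strain_15 and strain_64 is the node subtending (((strain_15,strain_67),(strain_59,(((strain_7,strain_62),(strain_42,strain_8)),strain_38))),((((strain_77,strain_75),strain_82),strain_48),(strain_64,(strain_70,(strain_84,strain_80))))).
That clade contains 16 terminal taxa: strain_15, strain_38, strain_42, strain_48, strain_59, strain_62, strain_64, strain_67, strain_7, strain_70, strain_75, strain_77, strain_8, strain_80, strain_82, strain_84.

16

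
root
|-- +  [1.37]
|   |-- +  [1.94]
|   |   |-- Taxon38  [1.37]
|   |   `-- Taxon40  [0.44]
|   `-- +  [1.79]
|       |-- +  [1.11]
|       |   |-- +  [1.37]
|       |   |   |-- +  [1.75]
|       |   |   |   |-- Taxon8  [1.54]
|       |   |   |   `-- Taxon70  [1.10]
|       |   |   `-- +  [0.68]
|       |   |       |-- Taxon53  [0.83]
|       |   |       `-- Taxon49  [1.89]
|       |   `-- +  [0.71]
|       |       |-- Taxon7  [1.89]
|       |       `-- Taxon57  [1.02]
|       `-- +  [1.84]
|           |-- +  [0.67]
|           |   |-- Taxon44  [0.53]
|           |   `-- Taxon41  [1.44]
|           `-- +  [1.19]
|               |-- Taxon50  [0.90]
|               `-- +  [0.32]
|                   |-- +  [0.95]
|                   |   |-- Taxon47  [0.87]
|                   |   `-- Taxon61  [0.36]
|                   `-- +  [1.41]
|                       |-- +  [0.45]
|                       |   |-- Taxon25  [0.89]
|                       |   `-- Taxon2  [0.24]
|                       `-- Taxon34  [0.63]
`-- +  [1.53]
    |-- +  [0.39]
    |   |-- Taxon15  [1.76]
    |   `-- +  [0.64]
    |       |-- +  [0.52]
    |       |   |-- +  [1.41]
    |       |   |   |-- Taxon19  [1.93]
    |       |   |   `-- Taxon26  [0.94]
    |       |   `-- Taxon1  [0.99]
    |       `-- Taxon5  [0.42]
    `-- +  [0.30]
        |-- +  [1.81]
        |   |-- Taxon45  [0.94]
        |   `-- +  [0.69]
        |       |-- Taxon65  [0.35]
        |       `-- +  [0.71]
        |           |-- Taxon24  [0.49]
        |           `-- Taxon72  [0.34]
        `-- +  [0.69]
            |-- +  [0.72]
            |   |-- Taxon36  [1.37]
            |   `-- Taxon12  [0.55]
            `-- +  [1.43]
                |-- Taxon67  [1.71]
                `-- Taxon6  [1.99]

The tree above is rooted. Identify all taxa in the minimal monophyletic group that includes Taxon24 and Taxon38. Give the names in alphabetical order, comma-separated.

Tracing Taxon24: it sits inside (Taxon24,Taxon72).
Tracing Taxon38: it sits inside (Taxon38,Taxon40).
The smallest clade enclosing both is the whole tree (their MRCA is the root), so the answer is all 29 tips in alphabetical order.

Taxon1, Taxon12, Taxon15, Taxon19, Taxon2, Taxon24, Taxon25, Taxon26, Taxon34, Taxon36, Taxon38, Taxon40, Taxon41, Taxon44, Taxon45, Taxon47, Taxon49, Taxon5, Taxon50, Taxon53, Taxon57, Taxon6, Taxon61, Taxon65, Taxon67, Taxon7, Taxon70, Taxon72, Taxon8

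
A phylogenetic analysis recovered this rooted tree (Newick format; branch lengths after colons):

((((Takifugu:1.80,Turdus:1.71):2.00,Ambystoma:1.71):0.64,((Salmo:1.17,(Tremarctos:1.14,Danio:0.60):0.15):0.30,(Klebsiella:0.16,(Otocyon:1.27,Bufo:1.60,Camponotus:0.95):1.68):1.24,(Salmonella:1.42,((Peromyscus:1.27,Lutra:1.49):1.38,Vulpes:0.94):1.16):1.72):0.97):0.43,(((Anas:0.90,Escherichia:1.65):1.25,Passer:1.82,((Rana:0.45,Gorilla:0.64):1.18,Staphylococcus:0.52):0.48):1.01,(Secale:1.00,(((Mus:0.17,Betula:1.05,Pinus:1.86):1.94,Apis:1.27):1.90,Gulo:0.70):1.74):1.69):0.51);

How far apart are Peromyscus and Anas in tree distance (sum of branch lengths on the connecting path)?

10.60

The path runs Peromyscus → … → MRCA → … → Anas; the MRCA is the root of the tree.
Branch lengths along that path: 1.27 + 1.38 + 1.16 + 1.72 + 0.97 + 0.43 + 0.51 + 1.01 + 1.25 + 0.90 = 10.60.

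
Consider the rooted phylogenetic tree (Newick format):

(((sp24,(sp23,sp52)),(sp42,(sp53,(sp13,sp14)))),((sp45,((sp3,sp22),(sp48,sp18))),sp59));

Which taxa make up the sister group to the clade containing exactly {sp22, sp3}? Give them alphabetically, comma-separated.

The clade containing exactly {sp22, sp3} attaches to the tree at the node subtending ((sp3,sp22),(sp48,sp18)).
The other lineage descending from that same node — the sister group — is (sp48,sp18); its 2 tips in alphabetical order are the answer.

sp18, sp48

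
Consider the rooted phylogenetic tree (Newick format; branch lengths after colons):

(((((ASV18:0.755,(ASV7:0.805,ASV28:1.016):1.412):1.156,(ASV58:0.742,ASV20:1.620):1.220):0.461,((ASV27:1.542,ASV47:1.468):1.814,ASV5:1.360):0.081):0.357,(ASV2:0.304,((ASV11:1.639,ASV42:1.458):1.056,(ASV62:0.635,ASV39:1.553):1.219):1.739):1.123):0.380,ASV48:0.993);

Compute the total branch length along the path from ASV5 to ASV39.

The path runs ASV5 → … → MRCA → … → ASV39; the MRCA is the node subtending ((((ASV18,(ASV7,ASV28)),(ASV58,ASV20)),((ASV27,ASV47),ASV5)),(ASV2,((ASV11,ASV42),(ASV62,ASV39)))).
Branch lengths along that path: 1.360 + 0.081 + 0.357 + 1.123 + 1.739 + 1.219 + 1.553 = 7.432.

7.432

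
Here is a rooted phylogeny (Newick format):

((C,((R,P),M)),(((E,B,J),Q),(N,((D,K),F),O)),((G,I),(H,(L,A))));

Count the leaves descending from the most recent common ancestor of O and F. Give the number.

5

The MRCA of O and F is the node subtending (N,((D,K),F),O).
That clade contains 5 terminal taxa: D, F, K, N, O.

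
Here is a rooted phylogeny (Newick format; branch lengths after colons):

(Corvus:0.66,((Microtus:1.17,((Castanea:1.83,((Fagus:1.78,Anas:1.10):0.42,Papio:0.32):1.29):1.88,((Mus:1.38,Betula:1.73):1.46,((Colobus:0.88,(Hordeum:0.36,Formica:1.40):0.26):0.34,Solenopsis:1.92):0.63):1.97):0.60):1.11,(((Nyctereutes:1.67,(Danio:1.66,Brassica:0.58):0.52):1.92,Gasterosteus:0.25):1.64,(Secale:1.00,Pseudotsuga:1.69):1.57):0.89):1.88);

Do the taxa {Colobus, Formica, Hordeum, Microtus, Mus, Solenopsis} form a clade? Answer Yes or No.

No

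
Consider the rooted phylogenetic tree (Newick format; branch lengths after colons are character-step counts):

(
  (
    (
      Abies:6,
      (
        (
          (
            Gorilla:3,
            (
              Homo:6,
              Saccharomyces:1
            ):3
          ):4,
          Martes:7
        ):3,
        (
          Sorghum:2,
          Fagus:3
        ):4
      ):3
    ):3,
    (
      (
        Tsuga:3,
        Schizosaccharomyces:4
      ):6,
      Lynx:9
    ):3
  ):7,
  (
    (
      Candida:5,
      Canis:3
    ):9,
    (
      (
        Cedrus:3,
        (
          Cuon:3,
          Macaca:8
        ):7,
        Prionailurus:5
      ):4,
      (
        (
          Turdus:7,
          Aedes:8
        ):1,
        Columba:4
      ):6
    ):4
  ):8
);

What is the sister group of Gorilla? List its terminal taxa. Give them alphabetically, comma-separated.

Gorilla attaches to the tree at the node subtending (Gorilla,(Homo,Saccharomyces)).
The other lineage descending from that same node — the sister group — is (Homo,Saccharomyces); its 2 tips in alphabetical order are the answer.

Homo, Saccharomyces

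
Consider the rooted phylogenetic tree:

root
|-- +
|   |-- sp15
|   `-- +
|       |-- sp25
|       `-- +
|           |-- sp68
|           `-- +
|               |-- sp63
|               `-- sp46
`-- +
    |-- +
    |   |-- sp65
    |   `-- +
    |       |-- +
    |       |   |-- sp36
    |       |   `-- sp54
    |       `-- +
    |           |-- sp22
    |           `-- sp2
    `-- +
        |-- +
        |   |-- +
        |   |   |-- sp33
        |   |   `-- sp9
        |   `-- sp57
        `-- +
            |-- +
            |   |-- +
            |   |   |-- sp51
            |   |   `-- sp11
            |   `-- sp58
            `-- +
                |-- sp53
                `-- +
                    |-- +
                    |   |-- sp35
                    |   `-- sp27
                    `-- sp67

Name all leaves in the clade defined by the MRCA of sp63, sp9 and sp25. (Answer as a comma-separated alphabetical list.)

Tracing sp63: it sits inside (sp63,sp46).
Tracing sp9: it sits inside (sp33,sp9).
Tracing sp25: it sits inside (sp25,(sp68,(sp63,sp46))).
The smallest clade enclosing all 3 is the whole tree (their MRCA is the root), so the answer is all 20 tips in alphabetical order.

sp11, sp15, sp2, sp22, sp25, sp27, sp33, sp35, sp36, sp46, sp51, sp53, sp54, sp57, sp58, sp63, sp65, sp67, sp68, sp9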